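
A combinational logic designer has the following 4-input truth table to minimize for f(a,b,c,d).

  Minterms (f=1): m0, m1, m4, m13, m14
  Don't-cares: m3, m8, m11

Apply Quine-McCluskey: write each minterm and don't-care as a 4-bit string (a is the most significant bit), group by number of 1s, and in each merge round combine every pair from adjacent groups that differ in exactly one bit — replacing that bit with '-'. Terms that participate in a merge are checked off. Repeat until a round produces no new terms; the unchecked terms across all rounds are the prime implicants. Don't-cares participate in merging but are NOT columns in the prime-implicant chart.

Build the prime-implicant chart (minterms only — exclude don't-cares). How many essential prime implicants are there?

3

size-2^0 implicants → 0000(✓)  0001(✓)  0011(✓)  0100(✓)  1000(✓)  1011(✓)  1101  1110
size-2^1 implicants → -000  -011  0-00  00-1  000-
Unchecked terms (primes): -000, -011, 0-00, 00-1, 000-, 1101, 1110
Minterm coverage:
  m0 ⊆ -000,0-00,000-
  m1 ⊆ 00-1,000-
  m4 ⊆ 0-00 [E]
  m13 ⊆ 1101 [E]
  m14 ⊆ 1110 [E]
E = {0-00, 1101, 1110}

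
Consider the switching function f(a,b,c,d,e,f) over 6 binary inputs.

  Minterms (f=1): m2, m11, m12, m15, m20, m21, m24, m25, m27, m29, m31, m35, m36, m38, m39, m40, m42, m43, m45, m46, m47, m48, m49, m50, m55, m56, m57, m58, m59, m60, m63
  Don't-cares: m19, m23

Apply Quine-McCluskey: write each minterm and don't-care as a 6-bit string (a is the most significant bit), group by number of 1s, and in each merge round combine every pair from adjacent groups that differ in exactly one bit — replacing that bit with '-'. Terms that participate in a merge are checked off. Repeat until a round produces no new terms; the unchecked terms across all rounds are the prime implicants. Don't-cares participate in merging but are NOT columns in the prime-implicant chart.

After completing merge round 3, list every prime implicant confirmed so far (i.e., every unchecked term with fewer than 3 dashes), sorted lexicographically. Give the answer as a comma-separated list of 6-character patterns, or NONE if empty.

size-2^0 implicants → 000010  001011(✓)  001100  001111(✓)  010011(✓)  010100(✓)  010101(✓)  010111(✓)  011000(✓)  011001(✓)  011011(✓)  011101(✓)  011111(✓)  100011(✓)  100100(✓)  100110(✓)  100111(✓)  101000(✓)  101010(✓)  101011(✓)  101101(✓)  101110(✓)  101111(✓)  110000(✓)  110001(✓)  110010(✓)  110111(✓)  111000(✓)  111001(✓)  111010(✓)  111011(✓)  111100(✓)  111111(✓)
size-2^1 implicants → -01011(✓)  -01111(✓)  -10111(✓)  -11000(✓)  -11001(✓)  -11011(✓)  -11111(✓)  0-1011(✓)  0-1111(✓)  001-11(✓)  01-011(✓)  01-101(✓)  01-111(✓)  010-11(✓)  0101-1(✓)  01010-  011-01(✓)  011-11(✓)  0110-1(✓)  01100-(✓)  0111-1(✓)  1-0111(✓)  1-1000(✓)  1-1010(✓)  1-1011(✓)  1-1111(✓)  10-011(✓)  10-110(✓)  10-111(✓)  100-11(✓)  1001-0  10011-(✓)  101-10(✓)  101-11(✓)  1010-0(✓)  10101-(✓)  1011-1  10111-(✓)  11-000(✓)  11-001(✓)  11-010(✓)  11-111(✓)  1100-0(✓)  11000-(✓)  111-00  111-11(✓)  1110-0(✓)  1110-1(✓)  11100-(✓)  11101-(✓)
size-2^2 implicants → --1011(✓)  --1111(✓)  -01-11(✓)  -1-111  -11-11(✓)  -110-1  -1100-  0-1-11(✓)  01--11  01-1-1  011--1  1--111  1-1-11(✓)  1-10-0  1-101-  10--11  10-11-  101-1-  11-0-0  11-00-  1110--
size-2^3 implicants → --1-11
Unchecked terms (primes): --1-11, -1-111, -110-1, -1100-, 000010, 001100, 01--11, 01-1-1, 01010-, 011--1, 1--111, 1-10-0, 1-101-, 10--11, 10-11-, 1001-0, 101-1-, 1011-1, 11-0-0, 11-00-, 111-00, 1110--

-1-111, -110-1, -1100-, 000010, 001100, 01--11, 01-1-1, 01010-, 011--1, 1--111, 1-10-0, 1-101-, 10--11, 10-11-, 1001-0, 101-1-, 1011-1, 11-0-0, 11-00-, 111-00, 1110--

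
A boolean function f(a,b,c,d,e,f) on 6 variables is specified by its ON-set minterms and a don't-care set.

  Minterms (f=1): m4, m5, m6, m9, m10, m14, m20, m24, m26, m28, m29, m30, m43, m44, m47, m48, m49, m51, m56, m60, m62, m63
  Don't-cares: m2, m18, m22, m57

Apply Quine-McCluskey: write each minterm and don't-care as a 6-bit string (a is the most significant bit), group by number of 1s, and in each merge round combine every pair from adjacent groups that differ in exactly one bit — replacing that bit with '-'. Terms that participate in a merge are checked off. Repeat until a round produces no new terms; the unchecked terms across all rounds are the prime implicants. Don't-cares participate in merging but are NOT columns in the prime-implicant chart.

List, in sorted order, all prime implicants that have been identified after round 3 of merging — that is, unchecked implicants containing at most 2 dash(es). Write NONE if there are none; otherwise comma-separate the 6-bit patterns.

Round 0: 000010✓ 000100✓ 000101✓ 000110✓ 001001 001010✓ 001110✓ 010010✓ 010100✓ 010110✓ 011000✓ 011010✓ 011100✓ 011101✓ 011110✓ 101011✓ 101100✓ 101111✓ 110000✓ 110001✓ 110011✓ 111000✓ 111001✓ 111100✓ 111110✓ 111111✓
Round 1: -11000✓ -11100✓ -11110✓ 0-0010✓ 0-0100✓ 0-0110✓ 0-1010✓ 0-1110✓ 00-010✓ 00-110✓ 000-10✓ 0001-0✓ 00010- 001-10✓ 01-010✓ 01-100✓ 01-110✓ 010-10✓ 0101-0✓ 011-00✓ 011-10✓ 0110-0✓ 0111-0✓ 01110- 1-1100 1-1111 101-11 11-000✓ 11-001✓ 1100-1 11000-✓ 111-00✓ 11100-✓ 1111-0✓ 11111-
Round 2: -11-00 -111-0 0--010✓ 0--110✓ 0-0-10✓ 0-01-0 0-1-10✓ 00--10✓ 01--10✓ 01-1-0 011--0 11-00-
Round 3: 0---10
PIs = {-11-00, -111-0, 0---10, 0-01-0, 00010-, 001001, 01-1-0, 011--0, 01110-, 1-1100, 1-1111, 101-11, 11-00-, 1100-1, 11111-}

-11-00, -111-0, 0-01-0, 00010-, 001001, 01-1-0, 011--0, 01110-, 1-1100, 1-1111, 101-11, 11-00-, 1100-1, 11111-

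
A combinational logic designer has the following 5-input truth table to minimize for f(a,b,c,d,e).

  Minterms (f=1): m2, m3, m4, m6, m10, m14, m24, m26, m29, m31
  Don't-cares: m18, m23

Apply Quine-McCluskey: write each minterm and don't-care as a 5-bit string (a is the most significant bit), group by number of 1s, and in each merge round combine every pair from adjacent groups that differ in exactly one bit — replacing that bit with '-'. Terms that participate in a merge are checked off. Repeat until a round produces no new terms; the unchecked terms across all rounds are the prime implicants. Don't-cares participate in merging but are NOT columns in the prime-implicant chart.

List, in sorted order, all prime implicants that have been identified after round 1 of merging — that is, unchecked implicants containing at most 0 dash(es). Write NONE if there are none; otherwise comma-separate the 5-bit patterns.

size-2^0 implicants → 00010(✓)  00011(✓)  00100(✓)  00110(✓)  01010(✓)  01110(✓)  10010(✓)  10111(✓)  11000(✓)  11010(✓)  11101(✓)  11111(✓)
size-2^1 implicants → -0010(✓)  -1010(✓)  0-010(✓)  0-110(✓)  00-10(✓)  0001-  001-0  01-10(✓)  1-010(✓)  1-111  110-0  111-1
size-2^2 implicants → --010  0--10
Unchecked terms (primes): --010, 0--10, 0001-, 001-0, 1-111, 110-0, 111-1

NONE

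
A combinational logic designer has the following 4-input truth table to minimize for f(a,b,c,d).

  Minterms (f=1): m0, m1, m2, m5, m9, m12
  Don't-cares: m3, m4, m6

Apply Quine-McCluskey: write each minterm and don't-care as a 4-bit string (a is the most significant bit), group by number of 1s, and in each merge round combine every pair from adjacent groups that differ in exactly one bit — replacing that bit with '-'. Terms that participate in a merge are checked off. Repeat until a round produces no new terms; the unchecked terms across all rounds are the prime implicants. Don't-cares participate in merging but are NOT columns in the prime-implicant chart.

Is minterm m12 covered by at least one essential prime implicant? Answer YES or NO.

[col 0] 0000*, 0001*, 0010*, 0011*, 0100*, 0101*, 0110*, 1001*, 1100*
[col 1] -001, -100, 0-00*, 0-01*, 0-10*, 00-0*, 00-1*, 000-*, 001-*, 01-0*, 010-*
[col 2] 0--0, 0-0-, 00--
Prime implicants: -001, -100, 0--0, 0-0-, 00--
PI chart (minterm → PIs covering it):
  0 | 0--0,0-0-,00--
  1 | -001,0-0-,00--
  2 | 0--0,00--
  5 | 0-0-  (sole → essential)
  9 | -001  (sole → essential)
  12 | -100  (sole → essential)
Essential prime implicants: -001, -100, 0-0-

YES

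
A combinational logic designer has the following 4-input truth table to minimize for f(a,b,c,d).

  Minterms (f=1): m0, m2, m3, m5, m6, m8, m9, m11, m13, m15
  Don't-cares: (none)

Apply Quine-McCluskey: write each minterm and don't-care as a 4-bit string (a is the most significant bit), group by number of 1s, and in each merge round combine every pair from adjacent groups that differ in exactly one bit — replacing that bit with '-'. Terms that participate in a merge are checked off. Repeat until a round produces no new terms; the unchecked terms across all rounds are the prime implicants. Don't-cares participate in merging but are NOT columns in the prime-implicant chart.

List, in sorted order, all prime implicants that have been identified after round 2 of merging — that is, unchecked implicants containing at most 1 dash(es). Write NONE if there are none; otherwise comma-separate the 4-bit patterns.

[col 0] 0000*, 0010*, 0011*, 0101*, 0110*, 1000*, 1001*, 1011*, 1101*, 1111*
[col 1] -000, -011, -101, 0-10, 00-0, 001-, 1-01*, 1-11*, 10-1*, 100-, 11-1*
[col 2] 1--1
Prime implicants: -000, -011, -101, 0-10, 00-0, 001-, 1--1, 100-

-000, -011, -101, 0-10, 00-0, 001-, 100-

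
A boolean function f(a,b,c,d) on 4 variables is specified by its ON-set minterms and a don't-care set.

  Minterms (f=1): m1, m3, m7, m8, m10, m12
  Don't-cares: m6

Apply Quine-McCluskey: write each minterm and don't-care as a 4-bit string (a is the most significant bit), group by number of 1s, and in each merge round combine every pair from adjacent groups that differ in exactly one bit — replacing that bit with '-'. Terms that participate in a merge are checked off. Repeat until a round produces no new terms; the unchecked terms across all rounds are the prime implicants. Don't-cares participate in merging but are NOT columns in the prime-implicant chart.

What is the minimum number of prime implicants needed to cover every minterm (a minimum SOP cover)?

[col 0] 0001*, 0011*, 0110*, 0111*, 1000*, 1010*, 1100*
[col 1] 0-11, 00-1, 011-, 1-00, 10-0
Prime implicants: 0-11, 00-1, 011-, 1-00, 10-0
PI chart (minterm → PIs covering it):
  1 | 00-1  (sole → essential)
  3 | 0-11,00-1
  7 | 0-11,011-
  8 | 1-00,10-0
  10 | 10-0  (sole → essential)
  12 | 1-00  (sole → essential)
Essential prime implicants: 00-1, 1-00, 10-0
Petrick residual → 0-11
Minimum SOP uses 4 PIs: a'cd + a'b'd + ac'd' + ab'd'

4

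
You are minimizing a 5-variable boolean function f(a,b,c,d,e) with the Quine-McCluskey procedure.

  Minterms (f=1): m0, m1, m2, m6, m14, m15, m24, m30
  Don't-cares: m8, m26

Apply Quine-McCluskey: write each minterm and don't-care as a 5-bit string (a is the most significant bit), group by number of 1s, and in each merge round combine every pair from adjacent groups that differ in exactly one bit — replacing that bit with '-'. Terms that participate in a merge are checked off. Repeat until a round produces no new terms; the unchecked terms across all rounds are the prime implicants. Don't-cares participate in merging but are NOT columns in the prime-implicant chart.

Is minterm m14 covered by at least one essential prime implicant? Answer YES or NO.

YES

Round 0: 00000✓ 00001✓ 00010✓ 00110✓ 01000✓ 01110✓ 01111✓ 11000✓ 11010✓ 11110✓
Round 1: -1000 -1110 0-000 0-110 00-10 000-0 0000- 0111- 11-10 110-0
PIs = {-1000, -1110, 0-000, 0-110, 00-10, 000-0, 0000-, 0111-, 11-10, 110-0}
Coverage chart:
  m0: 0-000,000-0,0000-
  m1: 0000- ←essential
  m2: 00-10,000-0
  m6: 0-110,00-10
  m14: -1110,0-110,0111-
  m15: 0111- ←essential
  m24: -1000,110-0
  m30: -1110,11-10
Essential: 0000-, 0111-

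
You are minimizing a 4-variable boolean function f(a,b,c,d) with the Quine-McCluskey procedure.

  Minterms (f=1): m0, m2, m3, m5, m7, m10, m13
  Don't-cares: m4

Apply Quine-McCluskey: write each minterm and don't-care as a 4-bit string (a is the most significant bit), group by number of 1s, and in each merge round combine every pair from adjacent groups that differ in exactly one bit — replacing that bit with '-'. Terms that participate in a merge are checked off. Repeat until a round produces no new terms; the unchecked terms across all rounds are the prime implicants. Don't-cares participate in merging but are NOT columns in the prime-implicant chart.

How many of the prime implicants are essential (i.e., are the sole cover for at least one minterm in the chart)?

Round 0: 0000✓ 0010✓ 0011✓ 0100✓ 0101✓ 0111✓ 1010✓ 1101✓
Round 1: -010 -101 0-00 0-11 00-0 001- 01-1 010-
PIs = {-010, -101, 0-00, 0-11, 00-0, 001-, 01-1, 010-}
Coverage chart:
  m0: 0-00,00-0
  m2: -010,00-0,001-
  m3: 0-11,001-
  m5: -101,01-1,010-
  m7: 0-11,01-1
  m10: -010 ←essential
  m13: -101 ←essential
Essential: -010, -101

2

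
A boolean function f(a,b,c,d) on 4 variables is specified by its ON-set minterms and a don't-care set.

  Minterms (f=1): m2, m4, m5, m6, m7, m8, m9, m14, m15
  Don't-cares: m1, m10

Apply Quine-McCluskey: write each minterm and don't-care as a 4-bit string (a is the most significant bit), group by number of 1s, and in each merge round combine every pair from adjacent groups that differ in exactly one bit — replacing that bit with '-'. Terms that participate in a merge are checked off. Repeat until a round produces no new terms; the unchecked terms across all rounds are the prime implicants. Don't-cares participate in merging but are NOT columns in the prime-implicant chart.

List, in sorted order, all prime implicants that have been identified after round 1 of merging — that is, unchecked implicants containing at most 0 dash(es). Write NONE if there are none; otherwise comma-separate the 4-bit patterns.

NONE

Round 0: 0001✓ 0010✓ 0100✓ 0101✓ 0110✓ 0111✓ 1000✓ 1001✓ 1010✓ 1110✓ 1111✓
Round 1: -001 -010✓ -110✓ -111✓ 0-01 0-10✓ 01-0✓ 01-1✓ 010-✓ 011-✓ 1-10✓ 10-0 100- 111-✓
Round 2: --10 -11- 01--
PIs = {--10, -001, -11-, 0-01, 01--, 10-0, 100-}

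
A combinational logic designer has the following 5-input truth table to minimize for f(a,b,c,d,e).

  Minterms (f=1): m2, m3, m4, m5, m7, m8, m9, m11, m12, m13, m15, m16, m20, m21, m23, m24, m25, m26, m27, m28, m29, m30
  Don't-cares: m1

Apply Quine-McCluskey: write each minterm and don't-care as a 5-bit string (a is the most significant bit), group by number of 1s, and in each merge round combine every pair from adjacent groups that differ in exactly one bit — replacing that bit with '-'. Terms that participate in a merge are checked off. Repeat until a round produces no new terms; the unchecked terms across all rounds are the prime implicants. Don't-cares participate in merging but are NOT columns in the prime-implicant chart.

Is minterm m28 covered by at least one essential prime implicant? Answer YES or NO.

YES

size-2^0 implicants → 00001(✓)  00010(✓)  00011(✓)  00100(✓)  00101(✓)  00111(✓)  01000(✓)  01001(✓)  01011(✓)  01100(✓)  01101(✓)  01111(✓)  10000(✓)  10100(✓)  10101(✓)  10111(✓)  11000(✓)  11001(✓)  11010(✓)  11011(✓)  11100(✓)  11101(✓)  11110(✓)
size-2^1 implicants → -0100(✓)  -0101(✓)  -0111(✓)  -1000(✓)  -1001(✓)  -1011(✓)  -1100(✓)  -1101(✓)  0-001(✓)  0-011(✓)  0-100(✓)  0-101(✓)  0-111(✓)  00-01(✓)  00-11(✓)  000-1(✓)  0001-  001-1(✓)  0010-(✓)  01-00(✓)  01-01(✓)  01-11(✓)  010-1(✓)  0100-(✓)  011-1(✓)  0110-(✓)  1-000(✓)  1-100(✓)  1-101(✓)  10-00(✓)  101-1(✓)  1010-(✓)  11-00(✓)  11-01(✓)  11-10(✓)  110-0(✓)  110-1(✓)  1100-(✓)  1101-(✓)  111-0(✓)  1110-(✓)
size-2^2 implicants → --100(✓)  --101(✓)  -01-1  -010-(✓)  -1-00(✓)  -1-01(✓)  -10-1  -100-(✓)  -110-(✓)  0--01(✓)  0--11(✓)  0-0-1(✓)  0-1-1(✓)  0-10-(✓)  00--1(✓)  01--1(✓)  01-0-(✓)  1--00  1-10-(✓)  11--0  11-0-(✓)  110--
size-2^3 implicants → --10-  -1-0-  0---1
Unchecked terms (primes): --10-, -01-1, -1-0-, -10-1, 0---1, 0001-, 1--00, 11--0, 110--
Minterm coverage:
  m2 ⊆ 0001- [E]
  m3 ⊆ 0---1,0001-
  m4 ⊆ --10- [E]
  m5 ⊆ --10-,-01-1,0---1
  m7 ⊆ -01-1,0---1
  m8 ⊆ -1-0- [E]
  m9 ⊆ -1-0-,-10-1,0---1
  m11 ⊆ -10-1,0---1
  m12 ⊆ --10-,-1-0-
  m13 ⊆ --10-,-1-0-,0---1
  m15 ⊆ 0---1 [E]
  m16 ⊆ 1--00 [E]
  m20 ⊆ --10-,1--00
  m21 ⊆ --10-,-01-1
  m23 ⊆ -01-1 [E]
  m24 ⊆ -1-0-,1--00,11--0,110--
  m25 ⊆ -1-0-,-10-1,110--
  m26 ⊆ 11--0,110--
  m27 ⊆ -10-1,110--
  m28 ⊆ --10-,-1-0-,1--00,11--0
  m29 ⊆ --10-,-1-0-
  m30 ⊆ 11--0 [E]
E = {--10-, -01-1, -1-0-, 0---1, 0001-, 1--00, 11--0}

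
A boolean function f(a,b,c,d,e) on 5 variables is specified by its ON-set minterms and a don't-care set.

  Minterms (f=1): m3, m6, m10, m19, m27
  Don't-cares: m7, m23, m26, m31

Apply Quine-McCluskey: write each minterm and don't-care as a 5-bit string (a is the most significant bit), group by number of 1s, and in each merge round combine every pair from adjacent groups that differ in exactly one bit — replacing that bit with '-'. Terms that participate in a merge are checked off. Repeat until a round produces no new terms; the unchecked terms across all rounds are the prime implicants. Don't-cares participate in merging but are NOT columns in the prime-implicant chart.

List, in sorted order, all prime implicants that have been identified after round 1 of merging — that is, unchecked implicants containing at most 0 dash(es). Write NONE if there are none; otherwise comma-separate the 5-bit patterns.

[col 0] 00011*, 00110*, 00111*, 01010*, 10011*, 10111*, 11010*, 11011*, 11111*
[col 1] -0011*, -0111*, -1010, 00-11*, 0011-, 1-011*, 1-111*, 10-11*, 11-11*, 1101-
[col 2] -0-11, 1--11
Prime implicants: -0-11, -1010, 0011-, 1--11, 1101-

NONE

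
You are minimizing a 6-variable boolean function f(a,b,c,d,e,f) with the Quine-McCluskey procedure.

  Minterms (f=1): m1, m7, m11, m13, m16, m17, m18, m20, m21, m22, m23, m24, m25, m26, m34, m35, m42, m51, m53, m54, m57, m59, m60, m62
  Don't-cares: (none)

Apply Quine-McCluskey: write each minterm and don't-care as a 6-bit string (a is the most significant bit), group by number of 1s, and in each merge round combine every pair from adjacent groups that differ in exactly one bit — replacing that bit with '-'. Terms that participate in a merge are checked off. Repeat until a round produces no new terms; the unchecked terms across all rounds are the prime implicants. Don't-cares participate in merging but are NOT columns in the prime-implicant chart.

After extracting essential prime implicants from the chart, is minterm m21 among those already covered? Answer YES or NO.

YES

[col 0] 000001*, 000111*, 001011, 001101, 010000*, 010001*, 010010*, 010100*, 010101*, 010110*, 010111*, 011000*, 011001*, 011010*, 100010*, 100011*, 101010*, 110011*, 110101*, 110110*, 111001*, 111011*, 111100*, 111110*
[col 1] -10101, -10110, -11001, 0-0001, 0-0111, 01-000*, 01-001*, 01-010*, 010-00*, 010-01*, 010-10*, 0100-0*, 01000-*, 0101-0*, 0101-1*, 01010-*, 01011-*, 0110-0*, 01100-*, 1-0011, 10-010, 10001-, 11-011, 11-110, 1110-1, 1111-0
[col 2] 01-0-0, 01-00-, 010--0, 010-0-, 0101--
Prime implicants: -10101, -10110, -11001, 0-0001, 0-0111, 001011, 001101, 01-0-0, 01-00-, 010--0, 010-0-, 0101--, 1-0011, 10-010, 10001-, 11-011, 11-110, 1110-1, 1111-0
PI chart (minterm → PIs covering it):
  1 | 0-0001  (sole → essential)
  7 | 0-0111  (sole → essential)
  11 | 001011  (sole → essential)
  13 | 001101  (sole → essential)
  16 | 01-0-0,01-00-,010--0,010-0-
  17 | 0-0001,01-00-,010-0-
  18 | 01-0-0,010--0
  20 | 010--0,010-0-,0101--
  21 | -10101,010-0-,0101--
  22 | -10110,010--0,0101--
  23 | 0-0111,0101--
  24 | 01-0-0,01-00-
  25 | -11001,01-00-
  26 | 01-0-0  (sole → essential)
  34 | 10-010,10001-
  35 | 1-0011,10001-
  42 | 10-010  (sole → essential)
  51 | 1-0011,11-011
  53 | -10101  (sole → essential)
  54 | -10110,11-110
  57 | -11001,1110-1
  59 | 11-011,1110-1
  60 | 1111-0  (sole → essential)
  62 | 11-110,1111-0
Essential prime implicants: -10101, 0-0001, 0-0111, 001011, 001101, 01-0-0, 10-010, 1111-0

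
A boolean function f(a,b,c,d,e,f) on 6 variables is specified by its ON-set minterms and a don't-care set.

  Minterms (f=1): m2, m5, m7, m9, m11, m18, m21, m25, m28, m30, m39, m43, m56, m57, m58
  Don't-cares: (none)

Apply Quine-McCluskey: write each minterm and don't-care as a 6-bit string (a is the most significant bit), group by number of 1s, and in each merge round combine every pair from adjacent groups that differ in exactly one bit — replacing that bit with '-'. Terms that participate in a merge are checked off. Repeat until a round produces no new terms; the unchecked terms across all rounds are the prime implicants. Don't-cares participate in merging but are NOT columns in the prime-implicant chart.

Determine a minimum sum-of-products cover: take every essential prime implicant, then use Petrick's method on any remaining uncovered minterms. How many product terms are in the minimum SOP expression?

Round 0: 000010✓ 000101✓ 000111✓ 001001✓ 001011✓ 010010✓ 010101✓ 011001✓ 011100✓ 011110✓ 100111✓ 101011✓ 111000✓ 111001✓ 111010✓
Round 1: -00111 -01011 -11001 0-0010 0-0101 0-1001 0001-1 0010-1 0111-0 1110-0 11100-
PIs = {-00111, -01011, -11001, 0-0010, 0-0101, 0-1001, 0001-1, 0010-1, 0111-0, 1110-0, 11100-}
Coverage chart:
  m2: 0-0010 ←essential
  m5: 0-0101,0001-1
  m7: -00111,0001-1
  m9: 0-1001,0010-1
  m11: -01011,0010-1
  m18: 0-0010 ←essential
  m21: 0-0101 ←essential
  m25: -11001,0-1001
  m28: 0111-0 ←essential
  m30: 0111-0 ←essential
  m39: -00111 ←essential
  m43: -01011 ←essential
  m56: 1110-0,11100-
  m57: -11001,11100-
  m58: 1110-0 ←essential
Essential: -00111, -01011, 0-0010, 0-0101, 0111-0, 1110-0
Petrick residual → -11001, 0-1001
Min cover (8 terms): b'c'def + b'cd'ef + bcd'e'f + a'c'd'ef' + a'c'de'f + a'cd'e'f + a'bcdf' + abcd'f'

8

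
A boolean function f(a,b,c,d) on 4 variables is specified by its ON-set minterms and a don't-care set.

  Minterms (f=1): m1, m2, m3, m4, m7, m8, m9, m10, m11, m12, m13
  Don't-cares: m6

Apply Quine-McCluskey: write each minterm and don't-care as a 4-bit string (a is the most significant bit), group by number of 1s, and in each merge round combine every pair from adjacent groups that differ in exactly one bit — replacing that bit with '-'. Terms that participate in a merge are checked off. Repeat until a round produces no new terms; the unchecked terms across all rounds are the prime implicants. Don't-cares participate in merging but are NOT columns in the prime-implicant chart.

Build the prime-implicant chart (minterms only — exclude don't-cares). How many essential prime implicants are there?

3

size-2^0 implicants → 0001(✓)  0010(✓)  0011(✓)  0100(✓)  0110(✓)  0111(✓)  1000(✓)  1001(✓)  1010(✓)  1011(✓)  1100(✓)  1101(✓)
size-2^1 implicants → -001(✓)  -010(✓)  -011(✓)  -100  0-10(✓)  0-11(✓)  00-1(✓)  001-(✓)  01-0  011-(✓)  1-00(✓)  1-01(✓)  10-0(✓)  10-1(✓)  100-(✓)  101-(✓)  110-(✓)
size-2^2 implicants → -0-1  -01-  0-1-  1-0-  10--
Unchecked terms (primes): -0-1, -01-, -100, 0-1-, 01-0, 1-0-, 10--
Minterm coverage:
  m1 ⊆ -0-1 [E]
  m2 ⊆ -01-,0-1-
  m3 ⊆ -0-1,-01-,0-1-
  m4 ⊆ -100,01-0
  m7 ⊆ 0-1- [E]
  m8 ⊆ 1-0-,10--
  m9 ⊆ -0-1,1-0-,10--
  m10 ⊆ -01-,10--
  m11 ⊆ -0-1,-01-,10--
  m12 ⊆ -100,1-0-
  m13 ⊆ 1-0- [E]
E = {-0-1, 0-1-, 1-0-}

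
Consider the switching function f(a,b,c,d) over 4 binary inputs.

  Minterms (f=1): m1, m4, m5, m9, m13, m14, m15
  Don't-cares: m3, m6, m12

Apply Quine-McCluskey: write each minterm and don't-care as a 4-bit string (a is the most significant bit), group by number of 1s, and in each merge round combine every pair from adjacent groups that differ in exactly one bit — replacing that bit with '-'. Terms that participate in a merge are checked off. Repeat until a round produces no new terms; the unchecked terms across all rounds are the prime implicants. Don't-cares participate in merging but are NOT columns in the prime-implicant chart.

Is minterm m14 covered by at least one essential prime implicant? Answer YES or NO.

YES

Round 0: 0001✓ 0011✓ 0100✓ 0101✓ 0110✓ 1001✓ 1100✓ 1101✓ 1110✓ 1111✓
Round 1: -001✓ -100✓ -101✓ -110✓ 0-01✓ 00-1 01-0✓ 010-✓ 1-01✓ 11-0✓ 11-1✓ 110-✓ 111-✓
Round 2: --01 -1-0 -10- 11--
PIs = {--01, -1-0, -10-, 00-1, 11--}
Coverage chart:
  m1: --01,00-1
  m4: -1-0,-10-
  m5: --01,-10-
  m9: --01 ←essential
  m13: --01,-10-,11--
  m14: -1-0,11--
  m15: 11-- ←essential
Essential: --01, 11--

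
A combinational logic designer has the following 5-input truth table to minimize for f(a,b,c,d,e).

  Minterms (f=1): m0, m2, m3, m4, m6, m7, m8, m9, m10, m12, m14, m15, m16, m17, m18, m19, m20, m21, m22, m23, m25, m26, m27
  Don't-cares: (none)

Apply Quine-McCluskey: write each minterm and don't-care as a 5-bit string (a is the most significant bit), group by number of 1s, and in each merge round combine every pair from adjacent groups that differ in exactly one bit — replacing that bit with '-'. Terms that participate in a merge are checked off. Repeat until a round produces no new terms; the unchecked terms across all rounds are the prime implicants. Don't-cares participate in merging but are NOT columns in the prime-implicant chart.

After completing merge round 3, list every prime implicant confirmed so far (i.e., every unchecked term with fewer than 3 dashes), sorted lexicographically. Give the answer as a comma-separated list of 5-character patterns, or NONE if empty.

[col 0] 00000*, 00010*, 00011*, 00100*, 00110*, 00111*, 01000*, 01001*, 01010*, 01100*, 01110*, 01111*, 10000*, 10001*, 10010*, 10011*, 10100*, 10101*, 10110*, 10111*, 11001*, 11010*, 11011*
[col 1] -0000*, -0010*, -0011*, -0100*, -0110*, -0111*, -1001, -1010*, 0-000*, 0-010*, 0-100*, 0-110*, 0-111*, 00-00*, 00-10*, 00-11*, 000-0*, 0001-*, 001-0*, 0011-*, 01-00*, 01-10*, 010-0*, 0100-, 011-0*, 0111-*, 1-001*, 1-010*, 1-011*, 10-00*, 10-01*, 10-10*, 10-11*, 100-0*, 100-1*, 1000-*, 1001-*, 101-0*, 101-1*, 1010-*, 1011-*, 110-1*, 1101-*
[col 2] --010, -0-00*, -0-10*, -0-11*, -00-0*, -001-*, -01-0*, -011-*, 0--00*, 0--10*, 0-0-0*, 0-1-0*, 0-11-, 00--0*, 00-1-*, 01--0*, 1-0-1, 1-01-, 10--0*, 10--1*, 10-0-*, 10-1-*, 100--*, 101--*
[col 3] -0--0, -0-1-, 0---0, 10---
Prime implicants: --010, -0--0, -0-1-, -1001, 0---0, 0-11-, 0100-, 1-0-1, 1-01-, 10---

--010, -1001, 0-11-, 0100-, 1-0-1, 1-01-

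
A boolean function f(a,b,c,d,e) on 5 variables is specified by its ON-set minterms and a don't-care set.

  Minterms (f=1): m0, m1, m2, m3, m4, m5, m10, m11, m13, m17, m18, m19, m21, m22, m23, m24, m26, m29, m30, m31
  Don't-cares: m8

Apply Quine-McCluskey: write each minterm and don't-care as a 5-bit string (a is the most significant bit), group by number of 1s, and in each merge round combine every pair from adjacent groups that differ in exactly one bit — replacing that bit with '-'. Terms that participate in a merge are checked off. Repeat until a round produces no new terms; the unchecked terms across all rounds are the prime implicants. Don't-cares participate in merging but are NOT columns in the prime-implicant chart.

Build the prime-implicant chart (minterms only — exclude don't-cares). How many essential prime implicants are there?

4

size-2^0 implicants → 00000(✓)  00001(✓)  00010(✓)  00011(✓)  00100(✓)  00101(✓)  01000(✓)  01010(✓)  01011(✓)  01101(✓)  10001(✓)  10010(✓)  10011(✓)  10101(✓)  10110(✓)  10111(✓)  11000(✓)  11010(✓)  11101(✓)  11110(✓)  11111(✓)
size-2^1 implicants → -0001(✓)  -0010(✓)  -0011(✓)  -0101(✓)  -1000(✓)  -1010(✓)  -1101(✓)  0-000(✓)  0-010(✓)  0-011(✓)  0-101(✓)  00-00(✓)  00-01(✓)  000-0(✓)  000-1(✓)  0000-(✓)  0001-(✓)  0010-(✓)  010-0(✓)  0101-(✓)  1-010(✓)  1-101(✓)  1-110(✓)  1-111(✓)  10-01(✓)  10-10(✓)  10-11(✓)  100-1(✓)  1001-(✓)  101-1(✓)  1011-(✓)  11-10(✓)  110-0(✓)  111-1(✓)  1111-(✓)
size-2^2 implicants → --010  --101  -0-01  -00-1  -001-  -10-0  0-0-0  0-01-  00-0-  000--  1--10  1-1-1  1-11-  10--1  10-1-
Unchecked terms (primes): --010, --101, -0-01, -00-1, -001-, -10-0, 0-0-0, 0-01-, 00-0-, 000--, 1--10, 1-1-1, 1-11-, 10--1, 10-1-
Minterm coverage:
  m0 ⊆ 0-0-0,00-0-,000--
  m1 ⊆ -0-01,-00-1,00-0-,000--
  m2 ⊆ --010,-001-,0-0-0,0-01-,000--
  m3 ⊆ -00-1,-001-,0-01-,000--
  m4 ⊆ 00-0- [E]
  m5 ⊆ --101,-0-01,00-0-
  m10 ⊆ --010,-10-0,0-0-0,0-01-
  m11 ⊆ 0-01- [E]
  m13 ⊆ --101 [E]
  m17 ⊆ -0-01,-00-1,10--1
  m18 ⊆ --010,-001-,1--10,10-1-
  m19 ⊆ -00-1,-001-,10--1,10-1-
  m21 ⊆ --101,-0-01,1-1-1,10--1
  m22 ⊆ 1--10,1-11-,10-1-
  m23 ⊆ 1-1-1,1-11-,10--1,10-1-
  m24 ⊆ -10-0 [E]
  m26 ⊆ --010,-10-0,1--10
  m29 ⊆ --101,1-1-1
  m30 ⊆ 1--10,1-11-
  m31 ⊆ 1-1-1,1-11-
E = {--101, -10-0, 0-01-, 00-0-}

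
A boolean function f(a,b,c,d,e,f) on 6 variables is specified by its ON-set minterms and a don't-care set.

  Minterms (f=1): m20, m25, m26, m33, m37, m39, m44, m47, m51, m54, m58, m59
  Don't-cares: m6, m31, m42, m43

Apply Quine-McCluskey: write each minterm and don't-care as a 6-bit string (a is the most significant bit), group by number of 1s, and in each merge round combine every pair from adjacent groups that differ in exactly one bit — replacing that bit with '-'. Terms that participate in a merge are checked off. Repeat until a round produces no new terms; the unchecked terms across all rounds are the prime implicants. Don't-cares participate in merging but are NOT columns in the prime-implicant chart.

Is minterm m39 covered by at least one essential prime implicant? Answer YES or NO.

[col 0] 000110, 010100, 011001, 011010*, 011111, 100001*, 100101*, 100111*, 101010*, 101011*, 101100, 101111*, 110011*, 110110, 111010*, 111011*
[col 1] -11010, 1-1010*, 1-1011*, 10-111, 100-01, 1001-1, 101-11, 10101-*, 11-011, 11101-*
[col 2] 1-101-
Prime implicants: -11010, 000110, 010100, 011001, 011111, 1-101-, 10-111, 100-01, 1001-1, 101-11, 101100, 11-011, 110110
PI chart (minterm → PIs covering it):
  20 | 010100  (sole → essential)
  25 | 011001  (sole → essential)
  26 | -11010  (sole → essential)
  33 | 100-01  (sole → essential)
  37 | 100-01,1001-1
  39 | 10-111,1001-1
  44 | 101100  (sole → essential)
  47 | 10-111,101-11
  51 | 11-011  (sole → essential)
  54 | 110110  (sole → essential)
  58 | -11010,1-101-
  59 | 1-101-,11-011
Essential prime implicants: -11010, 010100, 011001, 100-01, 101100, 11-011, 110110

NO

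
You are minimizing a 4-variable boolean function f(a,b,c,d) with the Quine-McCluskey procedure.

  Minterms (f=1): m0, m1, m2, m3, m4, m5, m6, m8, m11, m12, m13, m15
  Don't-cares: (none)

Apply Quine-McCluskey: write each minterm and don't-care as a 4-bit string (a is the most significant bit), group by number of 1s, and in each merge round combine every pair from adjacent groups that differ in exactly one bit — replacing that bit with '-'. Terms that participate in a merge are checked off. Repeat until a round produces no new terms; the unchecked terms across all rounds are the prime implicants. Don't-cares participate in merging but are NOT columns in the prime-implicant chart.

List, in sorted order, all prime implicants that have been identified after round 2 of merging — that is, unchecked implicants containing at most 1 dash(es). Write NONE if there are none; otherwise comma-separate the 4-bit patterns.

-011, 1-11, 11-1

Round 0: 0000✓ 0001✓ 0010✓ 0011✓ 0100✓ 0101✓ 0110✓ 1000✓ 1011✓ 1100✓ 1101✓ 1111✓
Round 1: -000✓ -011 -100✓ -101✓ 0-00✓ 0-01✓ 0-10✓ 00-0✓ 00-1✓ 000-✓ 001-✓ 01-0✓ 010-✓ 1-00✓ 1-11 11-1 110-✓
Round 2: --00 -10- 0--0 0-0- 00--
PIs = {--00, -011, -10-, 0--0, 0-0-, 00--, 1-11, 11-1}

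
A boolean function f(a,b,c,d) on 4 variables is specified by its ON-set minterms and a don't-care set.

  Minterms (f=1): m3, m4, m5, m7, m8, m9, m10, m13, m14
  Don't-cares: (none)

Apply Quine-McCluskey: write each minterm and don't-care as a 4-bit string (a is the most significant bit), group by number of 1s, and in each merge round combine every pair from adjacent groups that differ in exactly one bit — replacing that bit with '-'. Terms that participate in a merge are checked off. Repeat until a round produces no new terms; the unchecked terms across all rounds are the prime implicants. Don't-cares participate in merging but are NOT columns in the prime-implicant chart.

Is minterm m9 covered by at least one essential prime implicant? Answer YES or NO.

NO

[col 0] 0011*, 0100*, 0101*, 0111*, 1000*, 1001*, 1010*, 1101*, 1110*
[col 1] -101, 0-11, 01-1, 010-, 1-01, 1-10, 10-0, 100-
Prime implicants: -101, 0-11, 01-1, 010-, 1-01, 1-10, 10-0, 100-
PI chart (minterm → PIs covering it):
  3 | 0-11  (sole → essential)
  4 | 010-  (sole → essential)
  5 | -101,01-1,010-
  7 | 0-11,01-1
  8 | 10-0,100-
  9 | 1-01,100-
  10 | 1-10,10-0
  13 | -101,1-01
  14 | 1-10  (sole → essential)
Essential prime implicants: 0-11, 010-, 1-10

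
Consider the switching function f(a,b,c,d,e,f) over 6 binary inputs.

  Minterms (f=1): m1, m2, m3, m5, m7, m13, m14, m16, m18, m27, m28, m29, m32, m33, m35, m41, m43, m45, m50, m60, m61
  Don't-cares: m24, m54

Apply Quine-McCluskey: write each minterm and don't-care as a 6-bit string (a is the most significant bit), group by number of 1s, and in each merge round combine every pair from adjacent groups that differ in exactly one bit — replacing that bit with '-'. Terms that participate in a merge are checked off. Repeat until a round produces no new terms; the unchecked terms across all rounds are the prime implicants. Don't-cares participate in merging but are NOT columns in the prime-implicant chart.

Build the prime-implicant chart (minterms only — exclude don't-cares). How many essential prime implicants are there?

[col 0] 000001*, 000010*, 000011*, 000101*, 000111*, 001101*, 001110, 010000*, 010010*, 011000*, 011011, 011100*, 011101*, 100000*, 100001*, 100011*, 101001*, 101011*, 101101*, 110010*, 110110*, 111100*, 111101*
[col 1] -00001*, -00011*, -01101*, -10010, -11100*, -11101*, 0-0010, 0-1101*, 00-101, 000-01*, 000-11*, 0000-1*, 00001-, 0001-1*, 01-000, 0100-0, 011-00, 01110-*, 1-1101*, 10-001*, 10-011*, 1000-1*, 10000-, 101-01, 1010-1*, 110-10, 11110-*
[col 2] --1101, -000-1, -1110-, 000--1, 10-0-1
Prime implicants: --1101, -000-1, -10010, -1110-, 0-0010, 00-101, 000--1, 00001-, 001110, 01-000, 0100-0, 011-00, 011011, 10-0-1, 10000-, 101-01, 110-10
PI chart (minterm → PIs covering it):
  1 | -000-1,000--1
  2 | 0-0010,00001-
  3 | -000-1,000--1,00001-
  5 | 00-101,000--1
  7 | 000--1  (sole → essential)
  13 | --1101,00-101
  14 | 001110  (sole → essential)
  16 | 01-000,0100-0
  18 | -10010,0-0010,0100-0
  27 | 011011  (sole → essential)
  28 | -1110-,011-00
  29 | --1101,-1110-
  32 | 10000-  (sole → essential)
  33 | -000-1,10-0-1,10000-
  35 | -000-1,10-0-1
  41 | 10-0-1,101-01
  43 | 10-0-1  (sole → essential)
  45 | --1101,101-01
  50 | -10010,110-10
  60 | -1110-  (sole → essential)
  61 | --1101,-1110-
Essential prime implicants: -1110-, 000--1, 001110, 011011, 10-0-1, 10000-

6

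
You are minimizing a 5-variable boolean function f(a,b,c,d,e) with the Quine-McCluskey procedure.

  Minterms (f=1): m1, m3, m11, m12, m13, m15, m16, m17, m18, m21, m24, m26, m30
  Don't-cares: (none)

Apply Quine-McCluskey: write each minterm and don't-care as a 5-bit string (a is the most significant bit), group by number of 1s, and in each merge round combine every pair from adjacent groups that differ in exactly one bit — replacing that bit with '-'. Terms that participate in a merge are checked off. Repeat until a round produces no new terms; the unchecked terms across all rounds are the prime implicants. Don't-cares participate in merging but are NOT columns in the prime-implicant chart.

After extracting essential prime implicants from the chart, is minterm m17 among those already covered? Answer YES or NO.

[col 0] 00001*, 00011*, 01011*, 01100*, 01101*, 01111*, 10000*, 10001*, 10010*, 10101*, 11000*, 11010*, 11110*
[col 1] -0001, 0-011, 000-1, 01-11, 011-1, 0110-, 1-000*, 1-010*, 10-01, 100-0*, 1000-, 11-10, 110-0*
[col 2] 1-0-0
Prime implicants: -0001, 0-011, 000-1, 01-11, 011-1, 0110-, 1-0-0, 10-01, 1000-, 11-10
PI chart (minterm → PIs covering it):
  1 | -0001,000-1
  3 | 0-011,000-1
  11 | 0-011,01-11
  12 | 0110-  (sole → essential)
  13 | 011-1,0110-
  15 | 01-11,011-1
  16 | 1-0-0,1000-
  17 | -0001,10-01,1000-
  18 | 1-0-0  (sole → essential)
  21 | 10-01  (sole → essential)
  24 | 1-0-0  (sole → essential)
  26 | 1-0-0,11-10
  30 | 11-10  (sole → essential)
Essential prime implicants: 0110-, 1-0-0, 10-01, 11-10

YES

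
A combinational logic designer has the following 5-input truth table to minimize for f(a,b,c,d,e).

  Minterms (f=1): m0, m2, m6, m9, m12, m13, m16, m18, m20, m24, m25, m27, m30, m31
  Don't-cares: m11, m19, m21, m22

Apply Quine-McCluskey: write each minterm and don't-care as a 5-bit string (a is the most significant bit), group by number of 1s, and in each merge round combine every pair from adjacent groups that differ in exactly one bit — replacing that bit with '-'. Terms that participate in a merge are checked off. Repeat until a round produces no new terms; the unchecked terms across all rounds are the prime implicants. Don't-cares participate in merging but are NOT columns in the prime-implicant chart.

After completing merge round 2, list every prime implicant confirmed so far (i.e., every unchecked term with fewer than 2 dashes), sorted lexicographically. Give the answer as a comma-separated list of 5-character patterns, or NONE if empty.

01-01, 0110-, 1-000, 1-011, 1-110, 1001-, 1010-, 11-11, 1100-, 1111-

Round 0: 00000✓ 00010✓ 00110✓ 01001✓ 01011✓ 01100✓ 01101✓ 10000✓ 10010✓ 10011✓ 10100✓ 10101✓ 10110✓ 11000✓ 11001✓ 11011✓ 11110✓ 11111✓
Round 1: -0000✓ -0010✓ -0110✓ -1001✓ -1011✓ 00-10✓ 000-0✓ 01-01 010-1✓ 0110- 1-000 1-011 1-110 10-00✓ 10-10✓ 100-0✓ 1001- 101-0✓ 1010- 11-11 110-1✓ 1100- 1111-
Round 2: -0-10 -00-0 -10-1 10--0
PIs = {-0-10, -00-0, -10-1, 01-01, 0110-, 1-000, 1-011, 1-110, 10--0, 1001-, 1010-, 11-11, 1100-, 1111-}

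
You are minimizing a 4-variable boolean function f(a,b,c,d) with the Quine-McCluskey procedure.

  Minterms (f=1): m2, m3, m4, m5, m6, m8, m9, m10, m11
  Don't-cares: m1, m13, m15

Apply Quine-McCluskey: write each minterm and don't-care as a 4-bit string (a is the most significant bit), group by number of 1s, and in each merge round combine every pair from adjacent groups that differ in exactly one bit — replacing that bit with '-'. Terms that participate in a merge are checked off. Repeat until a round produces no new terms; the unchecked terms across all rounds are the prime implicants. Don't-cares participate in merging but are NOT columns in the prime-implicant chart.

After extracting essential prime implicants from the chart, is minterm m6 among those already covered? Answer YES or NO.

size-2^0 implicants → 0001(✓)  0010(✓)  0011(✓)  0100(✓)  0101(✓)  0110(✓)  1000(✓)  1001(✓)  1010(✓)  1011(✓)  1101(✓)  1111(✓)
size-2^1 implicants → -001(✓)  -010(✓)  -011(✓)  -101(✓)  0-01(✓)  0-10  00-1(✓)  001-(✓)  01-0  010-  1-01(✓)  1-11(✓)  10-0(✓)  10-1(✓)  100-(✓)  101-(✓)  11-1(✓)
size-2^2 implicants → --01  -0-1  -01-  1--1  10--
Unchecked terms (primes): --01, -0-1, -01-, 0-10, 01-0, 010-, 1--1, 10--
Minterm coverage:
  m2 ⊆ -01-,0-10
  m3 ⊆ -0-1,-01-
  m4 ⊆ 01-0,010-
  m5 ⊆ --01,010-
  m6 ⊆ 0-10,01-0
  m8 ⊆ 10-- [E]
  m9 ⊆ --01,-0-1,1--1,10--
  m10 ⊆ -01-,10--
  m11 ⊆ -0-1,-01-,1--1,10--
E = {10--}

NO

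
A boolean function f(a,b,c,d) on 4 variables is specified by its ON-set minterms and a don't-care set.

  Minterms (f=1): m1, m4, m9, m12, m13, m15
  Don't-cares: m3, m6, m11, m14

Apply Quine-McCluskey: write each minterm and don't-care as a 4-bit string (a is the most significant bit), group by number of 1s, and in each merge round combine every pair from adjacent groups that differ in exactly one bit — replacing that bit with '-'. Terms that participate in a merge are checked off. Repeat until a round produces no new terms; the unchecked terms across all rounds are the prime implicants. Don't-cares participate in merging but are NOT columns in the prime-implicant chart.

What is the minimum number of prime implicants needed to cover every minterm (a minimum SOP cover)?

Round 0: 0001✓ 0011✓ 0100✓ 0110✓ 1001✓ 1011✓ 1100✓ 1101✓ 1110✓ 1111✓
Round 1: -001✓ -011✓ -100✓ -110✓ 00-1✓ 01-0✓ 1-01✓ 1-11✓ 10-1✓ 11-0✓ 11-1✓ 110-✓ 111-✓
Round 2: -0-1 -1-0 1--1 11--
PIs = {-0-1, -1-0, 1--1, 11--}
Coverage chart:
  m1: -0-1 ←essential
  m4: -1-0 ←essential
  m9: -0-1,1--1
  m12: -1-0,11--
  m13: 1--1,11--
  m15: 1--1,11--
Essential: -0-1, -1-0
Petrick residual → 1--1
Min cover (3 terms): b'd + bd' + ad

3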